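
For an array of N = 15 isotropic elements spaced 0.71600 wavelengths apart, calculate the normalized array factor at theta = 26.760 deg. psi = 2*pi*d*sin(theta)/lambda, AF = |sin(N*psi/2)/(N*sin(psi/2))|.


psi = 2*pi*0.71600*sin(26.760 deg) = 2.025586 rad
AF = |sin(15*2.025586/2) / (15*sin(2.025586/2))| = 0.03878

0.03878


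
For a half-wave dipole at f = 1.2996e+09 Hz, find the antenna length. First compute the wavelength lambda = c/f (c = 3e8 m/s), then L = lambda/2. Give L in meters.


lambda = c / f = 3.0000e+08 / 1.2996e+09 = 0.2308403 m
L = lambda / 2 = 0.2308403 / 2 = 0.1154 m

0.1154 m


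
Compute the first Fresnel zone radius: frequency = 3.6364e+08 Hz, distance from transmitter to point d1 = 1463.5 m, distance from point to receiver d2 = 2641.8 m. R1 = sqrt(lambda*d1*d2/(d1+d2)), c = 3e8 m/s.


lambda = c / f = 3.0000e+08 / 3.6364e+08 = 0.8249918 m
R1 = sqrt(0.8249918 * 1463.5 * 2641.8 / (1463.5 + 2641.8)) = 27.87 m

27.87 m


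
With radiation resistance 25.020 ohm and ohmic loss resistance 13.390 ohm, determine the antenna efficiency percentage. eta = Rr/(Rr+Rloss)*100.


eta = 25.020 / (25.020 + 13.390) * 100 = 65.14%

65.14%


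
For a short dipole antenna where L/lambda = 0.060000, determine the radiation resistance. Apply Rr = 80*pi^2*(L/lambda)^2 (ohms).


Rr = 80 * pi^2 * (0.060000)^2 = 80 * 9.869604 * 3.600000e-03 = 2.842 ohm

2.842 ohm


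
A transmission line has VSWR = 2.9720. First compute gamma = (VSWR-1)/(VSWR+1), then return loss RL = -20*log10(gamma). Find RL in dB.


gamma = (2.9720 - 1) / (2.9720 + 1) = 0.4964753
RL = -20 * log10(0.4964753) = 6.082 dB

6.082 dB


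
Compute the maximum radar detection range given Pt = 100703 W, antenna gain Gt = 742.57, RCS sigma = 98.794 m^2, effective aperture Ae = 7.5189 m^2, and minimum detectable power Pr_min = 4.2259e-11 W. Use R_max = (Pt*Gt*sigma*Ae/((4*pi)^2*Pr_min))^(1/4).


R^4 = 100703*742.57*98.794*7.5189 / ((4*pi)^2 * 4.2259e-11) = 8.323879e+18
R_max = 8.323879e+18^0.25 = 53713 m

53713 m


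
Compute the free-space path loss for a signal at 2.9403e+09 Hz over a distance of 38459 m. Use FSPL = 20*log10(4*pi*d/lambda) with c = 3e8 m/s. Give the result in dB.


lambda = c / f = 3.0000e+08 / 2.9403e+09 = 0.1020304 m
FSPL = 20 * log10(4*pi*38459/0.1020304) = 133.5 dB

133.5 dB


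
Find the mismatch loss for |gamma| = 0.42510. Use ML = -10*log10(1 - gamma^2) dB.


ML = -10 * log10(1 - 0.42510^2) = -10 * log10(0.81928999) = 0.8656 dB

0.8656 dB


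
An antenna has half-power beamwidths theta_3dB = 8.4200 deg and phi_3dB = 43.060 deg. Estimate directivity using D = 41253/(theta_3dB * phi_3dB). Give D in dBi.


D_linear = 41253 / (8.4200 * 43.060) = 113.7809
D_dBi = 10 * log10(113.7809) = 20.56 dBi

20.56 dBi


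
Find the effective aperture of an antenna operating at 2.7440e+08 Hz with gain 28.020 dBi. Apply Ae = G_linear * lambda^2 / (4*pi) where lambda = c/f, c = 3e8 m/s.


lambda = c / f = 3.0000e+08 / 2.7440e+08 = 1.093294 m
G_linear = 10^(28.020/10) = 633.8697
Ae = G_linear * lambda^2 / (4*pi) = 633.8697 * 1.093294^2 / (4*pi) = 60.29 m^2

60.29 m^2


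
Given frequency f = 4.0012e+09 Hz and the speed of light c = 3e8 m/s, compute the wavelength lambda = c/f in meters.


lambda = c / f = 3.0000e+08 / 4.0012e+09 = 0.07498 m

0.07498 m


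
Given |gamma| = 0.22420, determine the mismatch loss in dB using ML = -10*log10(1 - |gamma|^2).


ML = -10 * log10(1 - 0.22420^2) = -10 * log10(0.94973436) = 0.2240 dB

0.2240 dB


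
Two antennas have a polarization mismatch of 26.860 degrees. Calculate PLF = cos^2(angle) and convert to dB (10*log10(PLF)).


PLF_linear = cos^2(26.860 deg) = 0.7958659
PLF_dB = 10 * log10(0.7958659) = -0.9916 dB

-0.9916 dB


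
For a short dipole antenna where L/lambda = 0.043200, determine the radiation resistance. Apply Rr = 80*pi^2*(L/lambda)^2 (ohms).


Rr = 80 * pi^2 * (0.043200)^2 = 80 * 9.869604 * 1.866240e-03 = 1.474 ohm

1.474 ohm


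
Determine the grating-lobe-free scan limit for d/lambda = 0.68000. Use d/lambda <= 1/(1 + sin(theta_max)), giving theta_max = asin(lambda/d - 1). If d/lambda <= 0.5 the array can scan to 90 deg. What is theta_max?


lambda/d - 1 = 1/0.68000 - 1 = 0.4705882
theta_max = asin(0.4705882) = 28.07 deg

28.07 deg


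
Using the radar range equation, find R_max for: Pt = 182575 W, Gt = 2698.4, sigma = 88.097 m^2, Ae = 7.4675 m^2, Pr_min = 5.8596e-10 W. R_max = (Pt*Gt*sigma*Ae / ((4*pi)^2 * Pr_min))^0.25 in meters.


R^4 = 182575*2698.4*88.097*7.4675 / ((4*pi)^2 * 5.8596e-10) = 3.502646e+18
R_max = 3.502646e+18^0.25 = 43261 m

43261 m


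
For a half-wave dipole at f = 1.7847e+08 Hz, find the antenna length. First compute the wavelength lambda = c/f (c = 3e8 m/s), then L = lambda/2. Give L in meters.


lambda = c / f = 3.0000e+08 / 1.7847e+08 = 1.680955 m
L = lambda / 2 = 1.680955 / 2 = 0.8405 m

0.8405 m


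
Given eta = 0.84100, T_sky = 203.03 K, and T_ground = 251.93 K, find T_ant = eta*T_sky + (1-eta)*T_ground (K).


T_ant = 0.84100 * 203.03 + (1 - 0.84100) * 251.93 = 210.8 K

210.8 K


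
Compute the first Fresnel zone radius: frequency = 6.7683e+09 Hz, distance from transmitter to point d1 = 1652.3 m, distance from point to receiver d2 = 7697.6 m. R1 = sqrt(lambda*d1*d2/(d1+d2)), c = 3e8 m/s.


lambda = c / f = 3.0000e+08 / 6.7683e+09 = 0.04432428 m
R1 = sqrt(0.04432428 * 1652.3 * 7697.6 / (1652.3 + 7697.6)) = 7.765 m

7.765 m


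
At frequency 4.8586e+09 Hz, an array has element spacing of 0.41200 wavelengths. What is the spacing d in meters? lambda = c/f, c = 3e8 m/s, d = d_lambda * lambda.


lambda = c / f = 3.0000e+08 / 4.8586e+09 = 0.06174618 m
d = 0.41200 * 0.06174618 = 0.02544 m

0.02544 m


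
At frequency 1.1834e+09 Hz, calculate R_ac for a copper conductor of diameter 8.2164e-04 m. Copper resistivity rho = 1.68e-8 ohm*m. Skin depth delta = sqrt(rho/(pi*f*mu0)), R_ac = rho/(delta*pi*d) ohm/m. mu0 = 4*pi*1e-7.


delta = sqrt(1.68e-8 / (pi * 1.1834e+09 * 4*pi*1e-7)) = 1.896308e-06 m
R_ac = 1.68e-8 / (1.896308e-06 * pi * 8.2164e-04) = 3.432 ohm/m

3.432 ohm/m


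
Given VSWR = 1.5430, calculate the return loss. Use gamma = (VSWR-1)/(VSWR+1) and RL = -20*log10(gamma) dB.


gamma = (1.5430 - 1) / (1.5430 + 1) = 0.2135273
RL = -20 * log10(0.2135273) = 13.41 dB

13.41 dB


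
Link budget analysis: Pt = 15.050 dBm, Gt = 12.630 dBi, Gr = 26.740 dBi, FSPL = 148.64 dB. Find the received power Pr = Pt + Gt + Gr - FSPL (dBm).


Pr = 15.050 + 12.630 + 26.740 - 148.64 = -94.22 dBm

-94.22 dBm


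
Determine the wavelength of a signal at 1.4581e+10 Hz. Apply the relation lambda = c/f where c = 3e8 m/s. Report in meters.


lambda = c / f = 3.0000e+08 / 1.4581e+10 = 0.02057 m

0.02057 m


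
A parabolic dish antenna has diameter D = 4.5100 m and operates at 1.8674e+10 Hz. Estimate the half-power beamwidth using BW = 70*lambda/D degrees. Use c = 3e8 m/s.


lambda = c / f = 3.0000e+08 / 1.8674e+10 = 0.01606512 m
BW = 70 * 0.01606512 / 4.5100 = 0.2493 deg

0.2493 deg


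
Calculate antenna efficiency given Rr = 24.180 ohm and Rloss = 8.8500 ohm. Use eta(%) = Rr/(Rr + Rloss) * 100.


eta = 24.180 / (24.180 + 8.8500) * 100 = 73.21%

73.21%


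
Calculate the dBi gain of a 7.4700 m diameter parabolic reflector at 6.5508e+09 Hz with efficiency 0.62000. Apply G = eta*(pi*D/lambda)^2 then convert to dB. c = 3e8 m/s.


lambda = c / f = 3.0000e+08 / 6.5508e+09 = 0.04579593 m
G_linear = 0.62000 * (pi * 7.4700 / 0.04579593)^2 = 162809.2
G_dBi = 10 * log10(162809.2) = 52.12 dBi

52.12 dBi


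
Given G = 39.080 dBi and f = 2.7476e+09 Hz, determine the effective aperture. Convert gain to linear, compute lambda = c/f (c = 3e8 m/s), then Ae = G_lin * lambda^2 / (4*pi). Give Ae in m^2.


lambda = c / f = 3.0000e+08 / 2.7476e+09 = 0.1091862 m
G_linear = 10^(39.080/10) = 8090.959
Ae = G_linear * lambda^2 / (4*pi) = 8090.959 * 0.1091862^2 / (4*pi) = 7.676 m^2

7.676 m^2


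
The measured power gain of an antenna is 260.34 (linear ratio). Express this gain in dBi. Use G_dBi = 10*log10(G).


G_dBi = 10 * log10(260.34) = 24.16 dBi

24.16 dBi


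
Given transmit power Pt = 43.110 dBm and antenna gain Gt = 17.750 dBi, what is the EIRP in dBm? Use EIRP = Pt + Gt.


EIRP = Pt + Gt = 43.110 + 17.750 = 60.86 dBm

60.86 dBm


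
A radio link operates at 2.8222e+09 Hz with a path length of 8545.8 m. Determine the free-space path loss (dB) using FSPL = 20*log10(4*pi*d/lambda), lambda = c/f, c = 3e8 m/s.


lambda = c / f = 3.0000e+08 / 2.8222e+09 = 0.1063000 m
FSPL = 20 * log10(4*pi*8545.8/0.1063000) = 120.1 dB

120.1 dB


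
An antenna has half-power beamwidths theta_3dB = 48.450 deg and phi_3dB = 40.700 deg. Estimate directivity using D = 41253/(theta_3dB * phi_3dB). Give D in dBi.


D_linear = 41253 / (48.450 * 40.700) = 20.92027
D_dBi = 10 * log10(20.92027) = 13.21 dBi

13.21 dBi


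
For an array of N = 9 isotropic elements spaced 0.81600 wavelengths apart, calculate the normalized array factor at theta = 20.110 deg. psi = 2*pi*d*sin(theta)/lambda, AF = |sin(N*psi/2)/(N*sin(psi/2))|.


psi = 2*pi*0.81600*sin(20.110 deg) = 1.762811 rad
AF = |sin(9*1.762811/2) / (9*sin(1.762811/2))| = 0.1435

0.1435


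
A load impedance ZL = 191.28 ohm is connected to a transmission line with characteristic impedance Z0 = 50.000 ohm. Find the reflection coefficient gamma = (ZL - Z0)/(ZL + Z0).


gamma = (191.28 - 50.000) / (191.28 + 50.000) = 0.5855

0.5855


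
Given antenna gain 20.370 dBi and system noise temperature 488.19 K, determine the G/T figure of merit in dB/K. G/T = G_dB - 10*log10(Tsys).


G/T = 20.370 - 10*log10(488.19) = 20.370 - 26.88589 = -6.516 dB/K

-6.516 dB/K


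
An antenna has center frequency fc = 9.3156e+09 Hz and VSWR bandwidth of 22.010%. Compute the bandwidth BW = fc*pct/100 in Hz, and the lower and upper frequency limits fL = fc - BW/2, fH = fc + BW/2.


BW = 9.3156e+09 * 22.010/100 = 2.050364e+09 Hz
fL = 9.3156e+09 - 2.050364e+09/2 = 8.290e+09 Hz
fH = 9.3156e+09 + 2.050364e+09/2 = 1.034e+10 Hz

BW=2.050e+09 Hz, fL=8.290e+09 Hz, fH=1.034e+10 Hz


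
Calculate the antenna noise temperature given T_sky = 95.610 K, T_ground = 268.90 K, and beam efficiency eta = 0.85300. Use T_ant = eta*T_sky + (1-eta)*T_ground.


T_ant = 0.85300 * 95.610 + (1 - 0.85300) * 268.90 = 121.1 K

121.1 K


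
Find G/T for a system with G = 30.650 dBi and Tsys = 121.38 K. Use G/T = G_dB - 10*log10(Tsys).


G/T = 30.650 - 10*log10(121.38) = 30.650 - 20.84147 = 9.809 dB/K

9.809 dB/K


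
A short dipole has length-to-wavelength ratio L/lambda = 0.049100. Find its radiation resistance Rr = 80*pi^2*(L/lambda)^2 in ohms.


Rr = 80 * pi^2 * (0.049100)^2 = 80 * 9.869604 * 2.410810e-03 = 1.903 ohm

1.903 ohm


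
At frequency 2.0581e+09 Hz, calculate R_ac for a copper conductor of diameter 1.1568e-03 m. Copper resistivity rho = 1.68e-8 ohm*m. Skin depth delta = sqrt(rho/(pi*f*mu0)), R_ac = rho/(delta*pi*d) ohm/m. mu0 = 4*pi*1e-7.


delta = sqrt(1.68e-8 / (pi * 2.0581e+09 * 4*pi*1e-7)) = 1.437943e-06 m
R_ac = 1.68e-8 / (1.437943e-06 * pi * 1.1568e-03) = 3.215 ohm/m

3.215 ohm/m


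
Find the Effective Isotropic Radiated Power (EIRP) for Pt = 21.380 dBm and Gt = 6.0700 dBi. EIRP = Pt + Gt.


EIRP = Pt + Gt = 21.380 + 6.0700 = 27.45 dBm

27.45 dBm


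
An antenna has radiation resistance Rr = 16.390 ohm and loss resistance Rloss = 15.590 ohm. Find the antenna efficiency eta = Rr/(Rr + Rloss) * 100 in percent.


eta = 16.390 / (16.390 + 15.590) * 100 = 51.25%

51.25%


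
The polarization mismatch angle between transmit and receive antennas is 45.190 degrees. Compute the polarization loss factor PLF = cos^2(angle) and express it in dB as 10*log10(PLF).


PLF_linear = cos^2(45.190 deg) = 0.4966839
PLF_dB = 10 * log10(0.4966839) = -3.039 dB

-3.039 dB


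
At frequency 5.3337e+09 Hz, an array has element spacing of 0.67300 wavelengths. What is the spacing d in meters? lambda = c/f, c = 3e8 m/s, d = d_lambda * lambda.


lambda = c / f = 3.0000e+08 / 5.3337e+09 = 0.05624613 m
d = 0.67300 * 0.05624613 = 0.03785 m

0.03785 m


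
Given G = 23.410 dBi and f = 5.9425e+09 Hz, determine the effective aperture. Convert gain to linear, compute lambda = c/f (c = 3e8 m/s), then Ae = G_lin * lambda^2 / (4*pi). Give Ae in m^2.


lambda = c / f = 3.0000e+08 / 5.9425e+09 = 0.05048380 m
G_linear = 10^(23.410/10) = 219.2805
Ae = G_linear * lambda^2 / (4*pi) = 219.2805 * 0.05048380^2 / (4*pi) = 0.04447 m^2

0.04447 m^2


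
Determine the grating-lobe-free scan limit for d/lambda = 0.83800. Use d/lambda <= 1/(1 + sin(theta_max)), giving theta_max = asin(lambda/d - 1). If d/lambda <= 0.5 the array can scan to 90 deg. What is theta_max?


lambda/d - 1 = 1/0.83800 - 1 = 0.1933174
theta_max = asin(0.1933174) = 11.15 deg

11.15 deg


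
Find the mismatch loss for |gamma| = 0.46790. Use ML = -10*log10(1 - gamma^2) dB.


ML = -10 * log10(1 - 0.46790^2) = -10 * log10(0.78106959) = 1.073 dB

1.073 dB


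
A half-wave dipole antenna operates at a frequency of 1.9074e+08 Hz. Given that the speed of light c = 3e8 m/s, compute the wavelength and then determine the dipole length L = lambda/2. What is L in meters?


lambda = c / f = 3.0000e+08 / 1.9074e+08 = 1.572822 m
L = lambda / 2 = 1.572822 / 2 = 0.7864 m

0.7864 m


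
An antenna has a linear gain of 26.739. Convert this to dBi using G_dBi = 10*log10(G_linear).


G_dBi = 10 * log10(26.739) = 14.27 dBi

14.27 dBi


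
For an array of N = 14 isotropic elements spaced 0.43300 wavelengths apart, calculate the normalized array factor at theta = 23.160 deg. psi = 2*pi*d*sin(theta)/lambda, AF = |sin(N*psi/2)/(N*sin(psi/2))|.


psi = 2*pi*0.43300*sin(23.160 deg) = 1.070020 rad
AF = |sin(14*1.070020/2) / (14*sin(1.070020/2))| = 0.1309

0.1309


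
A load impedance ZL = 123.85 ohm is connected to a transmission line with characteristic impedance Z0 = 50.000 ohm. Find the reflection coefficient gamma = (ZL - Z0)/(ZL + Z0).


gamma = (123.85 - 50.000) / (123.85 + 50.000) = 0.4248

0.4248


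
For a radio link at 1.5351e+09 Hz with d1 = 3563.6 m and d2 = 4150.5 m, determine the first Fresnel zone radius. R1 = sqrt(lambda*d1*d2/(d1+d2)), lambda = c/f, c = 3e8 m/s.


lambda = c / f = 3.0000e+08 / 1.5351e+09 = 0.1954270 m
R1 = sqrt(0.1954270 * 3563.6 * 4150.5 / (3563.6 + 4150.5)) = 19.36 m

19.36 m


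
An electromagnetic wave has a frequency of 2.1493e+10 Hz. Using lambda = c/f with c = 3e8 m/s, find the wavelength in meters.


lambda = c / f = 3.0000e+08 / 2.1493e+10 = 0.01396 m

0.01396 m


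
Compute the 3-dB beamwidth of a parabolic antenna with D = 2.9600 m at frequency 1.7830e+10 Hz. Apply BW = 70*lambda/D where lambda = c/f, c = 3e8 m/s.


lambda = c / f = 3.0000e+08 / 1.7830e+10 = 0.01682557 m
BW = 70 * 0.01682557 / 2.9600 = 0.3979 deg

0.3979 deg


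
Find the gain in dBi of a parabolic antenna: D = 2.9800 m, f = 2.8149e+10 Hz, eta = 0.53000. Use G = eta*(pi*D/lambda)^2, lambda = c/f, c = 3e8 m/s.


lambda = c / f = 3.0000e+08 / 2.8149e+10 = 0.01065757 m
G_linear = 0.53000 * (pi * 2.9800 / 0.01065757)^2 = 408970.3
G_dBi = 10 * log10(408970.3) = 56.12 dBi

56.12 dBi


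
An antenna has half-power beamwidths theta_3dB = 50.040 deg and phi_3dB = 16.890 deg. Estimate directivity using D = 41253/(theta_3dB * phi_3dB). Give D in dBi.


D_linear = 41253 / (50.040 * 16.890) = 48.80998
D_dBi = 10 * log10(48.80998) = 16.89 dBi

16.89 dBi


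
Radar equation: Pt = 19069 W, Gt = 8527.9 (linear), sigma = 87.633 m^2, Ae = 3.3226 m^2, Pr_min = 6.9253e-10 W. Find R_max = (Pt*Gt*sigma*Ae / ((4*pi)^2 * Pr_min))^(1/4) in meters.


R^4 = 19069*8527.9*87.633*3.3226 / ((4*pi)^2 * 6.9253e-10) = 4.329696e+17
R_max = 4.329696e+17^0.25 = 25652 m

25652 m


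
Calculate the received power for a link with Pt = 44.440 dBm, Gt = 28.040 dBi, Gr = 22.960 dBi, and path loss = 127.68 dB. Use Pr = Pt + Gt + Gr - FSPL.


Pr = 44.440 + 28.040 + 22.960 - 127.68 = -32.24 dBm

-32.24 dBm


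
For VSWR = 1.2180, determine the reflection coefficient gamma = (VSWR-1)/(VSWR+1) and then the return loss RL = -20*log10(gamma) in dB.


gamma = (1.2180 - 1) / (1.2180 + 1) = 0.09828674
RL = -20 * log10(0.09828674) = 20.15 dB

20.15 dB


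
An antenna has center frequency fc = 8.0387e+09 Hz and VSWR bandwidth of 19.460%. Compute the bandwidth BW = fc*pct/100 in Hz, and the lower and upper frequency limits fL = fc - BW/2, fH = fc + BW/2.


BW = 8.0387e+09 * 19.460/100 = 1.564331e+09 Hz
fL = 8.0387e+09 - 1.564331e+09/2 = 7.257e+09 Hz
fH = 8.0387e+09 + 1.564331e+09/2 = 8.821e+09 Hz

BW=1.564e+09 Hz, fL=7.257e+09 Hz, fH=8.821e+09 Hz


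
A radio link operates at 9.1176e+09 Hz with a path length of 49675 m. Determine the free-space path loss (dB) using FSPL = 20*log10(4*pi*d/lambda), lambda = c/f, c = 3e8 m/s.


lambda = c / f = 3.0000e+08 / 9.1176e+09 = 0.03290340 m
FSPL = 20 * log10(4*pi*49675/0.03290340) = 145.6 dB

145.6 dB


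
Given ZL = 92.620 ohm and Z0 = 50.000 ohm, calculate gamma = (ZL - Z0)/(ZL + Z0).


gamma = (92.620 - 50.000) / (92.620 + 50.000) = 0.2988

0.2988


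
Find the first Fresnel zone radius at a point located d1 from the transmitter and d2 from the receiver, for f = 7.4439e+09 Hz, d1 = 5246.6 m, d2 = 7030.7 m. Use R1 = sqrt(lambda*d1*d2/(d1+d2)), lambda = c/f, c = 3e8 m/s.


lambda = c / f = 3.0000e+08 / 7.4439e+09 = 0.04030145 m
R1 = sqrt(0.04030145 * 5246.6 * 7030.7 / (5246.6 + 7030.7)) = 11.00 m

11.00 m


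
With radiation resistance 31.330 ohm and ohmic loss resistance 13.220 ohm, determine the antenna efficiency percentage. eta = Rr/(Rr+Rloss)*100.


eta = 31.330 / (31.330 + 13.220) * 100 = 70.33%

70.33%


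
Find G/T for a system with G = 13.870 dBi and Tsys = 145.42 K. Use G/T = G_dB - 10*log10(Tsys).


G/T = 13.870 - 10*log10(145.42) = 13.870 - 21.62624 = -7.756 dB/K

-7.756 dB/K


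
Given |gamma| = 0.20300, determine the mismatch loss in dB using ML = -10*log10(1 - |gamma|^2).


ML = -10 * log10(1 - 0.20300^2) = -10 * log10(0.958791) = 0.1828 dB

0.1828 dB


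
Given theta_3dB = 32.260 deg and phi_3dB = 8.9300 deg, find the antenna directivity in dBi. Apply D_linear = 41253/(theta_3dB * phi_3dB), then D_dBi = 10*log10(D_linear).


D_linear = 41253 / (32.260 * 8.9300) = 143.1989
D_dBi = 10 * log10(143.1989) = 21.56 dBi

21.56 dBi


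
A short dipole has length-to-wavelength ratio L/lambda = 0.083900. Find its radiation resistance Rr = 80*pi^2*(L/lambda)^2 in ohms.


Rr = 80 * pi^2 * (0.083900)^2 = 80 * 9.869604 * 7.039210e-03 = 5.558 ohm

5.558 ohm


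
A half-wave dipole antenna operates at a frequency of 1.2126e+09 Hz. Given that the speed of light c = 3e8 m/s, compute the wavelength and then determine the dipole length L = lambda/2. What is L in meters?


lambda = c / f = 3.0000e+08 / 1.2126e+09 = 0.2474023 m
L = lambda / 2 = 0.2474023 / 2 = 0.1237 m

0.1237 m


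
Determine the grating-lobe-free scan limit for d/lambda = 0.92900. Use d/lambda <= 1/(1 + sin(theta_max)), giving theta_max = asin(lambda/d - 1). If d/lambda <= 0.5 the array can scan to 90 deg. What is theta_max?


lambda/d - 1 = 1/0.92900 - 1 = 0.07642626
theta_max = asin(0.07642626) = 4.383 deg

4.383 deg


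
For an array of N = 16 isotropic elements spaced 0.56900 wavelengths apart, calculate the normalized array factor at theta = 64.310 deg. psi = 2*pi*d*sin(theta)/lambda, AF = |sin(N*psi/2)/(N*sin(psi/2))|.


psi = 2*pi*0.56900*sin(64.310 deg) = 3.221740 rad
AF = |sin(16*3.221740/2) / (16*sin(3.221740/2))| = 0.03741

0.03741


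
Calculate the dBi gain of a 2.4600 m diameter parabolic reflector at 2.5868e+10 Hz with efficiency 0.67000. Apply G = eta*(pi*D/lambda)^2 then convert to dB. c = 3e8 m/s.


lambda = c / f = 3.0000e+08 / 2.5868e+10 = 0.01159734 m
G_linear = 0.67000 * (pi * 2.4600 / 0.01159734)^2 = 297528.1
G_dBi = 10 * log10(297528.1) = 54.74 dBi

54.74 dBi


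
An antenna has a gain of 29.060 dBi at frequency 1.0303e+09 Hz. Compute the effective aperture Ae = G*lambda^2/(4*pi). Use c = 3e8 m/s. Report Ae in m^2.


lambda = c / f = 3.0000e+08 / 1.0303e+09 = 0.2911773 m
G_linear = 10^(29.060/10) = 805.3784
Ae = G_linear * lambda^2 / (4*pi) = 805.3784 * 0.2911773^2 / (4*pi) = 5.434 m^2

5.434 m^2


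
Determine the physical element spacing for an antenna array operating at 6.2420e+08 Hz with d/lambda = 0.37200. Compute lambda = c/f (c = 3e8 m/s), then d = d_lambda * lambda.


lambda = c / f = 3.0000e+08 / 6.2420e+08 = 0.4806152 m
d = 0.37200 * 0.4806152 = 0.1788 m

0.1788 m


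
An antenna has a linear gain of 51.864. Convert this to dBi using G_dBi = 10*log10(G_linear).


G_dBi = 10 * log10(51.864) = 17.15 dBi

17.15 dBi


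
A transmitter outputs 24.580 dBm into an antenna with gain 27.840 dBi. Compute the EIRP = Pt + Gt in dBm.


EIRP = Pt + Gt = 24.580 + 27.840 = 52.42 dBm

52.42 dBm


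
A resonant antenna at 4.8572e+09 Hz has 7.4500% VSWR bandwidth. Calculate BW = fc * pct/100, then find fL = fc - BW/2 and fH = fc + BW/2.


BW = 4.8572e+09 * 7.4500/100 = 3.618614e+08 Hz
fL = 4.8572e+09 - 3.618614e+08/2 = 4.676e+09 Hz
fH = 4.8572e+09 + 3.618614e+08/2 = 5.038e+09 Hz

BW=3.619e+08 Hz, fL=4.676e+09 Hz, fH=5.038e+09 Hz


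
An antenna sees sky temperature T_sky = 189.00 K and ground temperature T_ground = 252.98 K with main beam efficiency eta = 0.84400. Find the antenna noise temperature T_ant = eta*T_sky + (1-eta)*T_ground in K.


T_ant = 0.84400 * 189.00 + (1 - 0.84400) * 252.98 = 199.0 K

199.0 K


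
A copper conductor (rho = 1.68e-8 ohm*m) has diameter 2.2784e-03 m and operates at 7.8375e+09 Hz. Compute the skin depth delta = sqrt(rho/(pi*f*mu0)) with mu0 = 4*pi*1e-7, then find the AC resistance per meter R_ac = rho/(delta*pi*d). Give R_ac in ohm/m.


delta = sqrt(1.68e-8 / (pi * 7.8375e+09 * 4*pi*1e-7)) = 7.368617e-07 m
R_ac = 1.68e-8 / (7.368617e-07 * pi * 2.2784e-03) = 3.185 ohm/m

3.185 ohm/m


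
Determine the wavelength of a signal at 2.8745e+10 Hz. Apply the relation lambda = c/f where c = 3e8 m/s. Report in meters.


lambda = c / f = 3.0000e+08 / 2.8745e+10 = 0.01044 m

0.01044 m


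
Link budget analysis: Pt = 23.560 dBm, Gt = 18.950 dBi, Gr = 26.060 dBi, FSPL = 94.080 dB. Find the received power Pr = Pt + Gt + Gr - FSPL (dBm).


Pr = 23.560 + 18.950 + 26.060 - 94.080 = -25.51 dBm

-25.51 dBm


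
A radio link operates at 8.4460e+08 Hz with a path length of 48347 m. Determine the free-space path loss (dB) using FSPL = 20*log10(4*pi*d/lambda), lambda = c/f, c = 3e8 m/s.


lambda = c / f = 3.0000e+08 / 8.4460e+08 = 0.3551977 m
FSPL = 20 * log10(4*pi*48347/0.3551977) = 124.7 dB

124.7 dB


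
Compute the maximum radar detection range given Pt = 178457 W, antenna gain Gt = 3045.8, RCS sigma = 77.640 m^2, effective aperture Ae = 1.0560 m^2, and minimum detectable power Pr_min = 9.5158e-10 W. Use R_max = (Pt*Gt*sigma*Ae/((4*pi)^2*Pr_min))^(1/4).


R^4 = 178457*3045.8*77.640*1.0560 / ((4*pi)^2 * 9.5158e-10) = 2.965646e+17
R_max = 2.965646e+17^0.25 = 23336 m

23336 m


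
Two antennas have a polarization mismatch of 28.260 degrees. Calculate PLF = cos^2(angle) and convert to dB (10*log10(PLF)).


PLF_linear = cos^2(28.260 deg) = 0.7758229
PLF_dB = 10 * log10(0.7758229) = -1.102 dB

-1.102 dB


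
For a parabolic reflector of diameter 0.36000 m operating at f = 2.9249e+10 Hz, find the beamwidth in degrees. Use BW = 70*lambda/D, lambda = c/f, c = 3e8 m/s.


lambda = c / f = 3.0000e+08 / 2.9249e+10 = 0.01025676 m
BW = 70 * 0.01025676 / 0.36000 = 1.994 deg

1.994 deg


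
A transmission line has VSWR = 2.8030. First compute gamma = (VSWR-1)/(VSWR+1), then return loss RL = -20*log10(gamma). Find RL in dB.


gamma = (2.8030 - 1) / (2.8030 + 1) = 0.4740994
RL = -20 * log10(0.4740994) = 6.483 dB

6.483 dB


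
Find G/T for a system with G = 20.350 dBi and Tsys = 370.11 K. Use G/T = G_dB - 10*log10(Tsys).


G/T = 20.350 - 10*log10(370.11) = 20.350 - 25.68331 = -5.333 dB/K

-5.333 dB/K


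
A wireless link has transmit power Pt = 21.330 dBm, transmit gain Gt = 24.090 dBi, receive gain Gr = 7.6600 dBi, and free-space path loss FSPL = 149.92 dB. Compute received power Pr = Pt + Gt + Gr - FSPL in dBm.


Pr = 21.330 + 24.090 + 7.6600 - 149.92 = -96.84 dBm

-96.84 dBm


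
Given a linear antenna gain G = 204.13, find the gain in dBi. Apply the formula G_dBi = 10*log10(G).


G_dBi = 10 * log10(204.13) = 23.10 dBi

23.10 dBi


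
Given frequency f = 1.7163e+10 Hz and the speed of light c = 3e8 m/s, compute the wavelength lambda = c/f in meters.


lambda = c / f = 3.0000e+08 / 1.7163e+10 = 0.01748 m

0.01748 m


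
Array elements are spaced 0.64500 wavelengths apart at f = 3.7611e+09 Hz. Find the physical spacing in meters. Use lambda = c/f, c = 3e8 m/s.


lambda = c / f = 3.0000e+08 / 3.7611e+09 = 0.07976390 m
d = 0.64500 * 0.07976390 = 0.05145 m

0.05145 m


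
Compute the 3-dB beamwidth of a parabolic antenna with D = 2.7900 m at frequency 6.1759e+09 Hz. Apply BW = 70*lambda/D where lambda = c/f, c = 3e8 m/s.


lambda = c / f = 3.0000e+08 / 6.1759e+09 = 0.04857592 m
BW = 70 * 0.04857592 / 2.7900 = 1.219 deg

1.219 deg


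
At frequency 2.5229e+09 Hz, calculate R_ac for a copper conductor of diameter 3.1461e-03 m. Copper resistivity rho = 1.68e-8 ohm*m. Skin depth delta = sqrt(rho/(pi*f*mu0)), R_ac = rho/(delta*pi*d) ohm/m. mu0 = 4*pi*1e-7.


delta = sqrt(1.68e-8 / (pi * 2.5229e+09 * 4*pi*1e-7)) = 1.298748e-06 m
R_ac = 1.68e-8 / (1.298748e-06 * pi * 3.1461e-03) = 1.309 ohm/m

1.309 ohm/m


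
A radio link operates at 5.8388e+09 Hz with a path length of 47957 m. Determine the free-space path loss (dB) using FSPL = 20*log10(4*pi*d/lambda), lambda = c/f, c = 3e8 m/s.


lambda = c / f = 3.0000e+08 / 5.8388e+09 = 0.05138042 m
FSPL = 20 * log10(4*pi*47957/0.05138042) = 141.4 dB

141.4 dB


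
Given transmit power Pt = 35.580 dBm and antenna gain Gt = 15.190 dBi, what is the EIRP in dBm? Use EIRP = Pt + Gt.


EIRP = Pt + Gt = 35.580 + 15.190 = 50.77 dBm

50.77 dBm


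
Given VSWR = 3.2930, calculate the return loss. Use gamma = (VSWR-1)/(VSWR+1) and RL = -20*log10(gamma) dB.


gamma = (3.2930 - 1) / (3.2930 + 1) = 0.5341253
RL = -20 * log10(0.5341253) = 5.447 dB

5.447 dB


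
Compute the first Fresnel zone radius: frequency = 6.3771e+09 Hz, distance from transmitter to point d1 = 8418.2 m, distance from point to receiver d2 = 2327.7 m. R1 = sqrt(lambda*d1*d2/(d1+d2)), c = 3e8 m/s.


lambda = c / f = 3.0000e+08 / 6.3771e+09 = 0.04704333 m
R1 = sqrt(0.04704333 * 8418.2 * 2327.7 / (8418.2 + 2327.7)) = 9.262 m

9.262 m


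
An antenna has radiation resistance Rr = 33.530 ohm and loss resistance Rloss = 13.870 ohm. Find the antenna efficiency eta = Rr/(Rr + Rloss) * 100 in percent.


eta = 33.530 / (33.530 + 13.870) * 100 = 70.74%

70.74%


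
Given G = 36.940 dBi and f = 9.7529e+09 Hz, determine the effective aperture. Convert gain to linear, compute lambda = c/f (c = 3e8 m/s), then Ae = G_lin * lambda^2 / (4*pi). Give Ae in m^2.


lambda = c / f = 3.0000e+08 / 9.7529e+09 = 0.03076008 m
G_linear = 10^(36.940/10) = 4943.107
Ae = G_linear * lambda^2 / (4*pi) = 4943.107 * 0.03076008^2 / (4*pi) = 0.3722 m^2

0.3722 m^2


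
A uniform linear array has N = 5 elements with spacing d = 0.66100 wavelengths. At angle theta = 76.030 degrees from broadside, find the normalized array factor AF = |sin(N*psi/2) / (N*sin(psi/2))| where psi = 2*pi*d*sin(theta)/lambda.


psi = 2*pi*0.66100*sin(76.030 deg) = 4.030344 rad
AF = |sin(5*4.030344/2) / (5*sin(4.030344/2))| = 0.1342

0.1342


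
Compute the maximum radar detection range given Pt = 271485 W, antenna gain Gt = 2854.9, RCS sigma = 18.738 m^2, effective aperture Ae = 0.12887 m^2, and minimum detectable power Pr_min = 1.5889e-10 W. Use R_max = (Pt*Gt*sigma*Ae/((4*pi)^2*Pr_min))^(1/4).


R^4 = 271485*2854.9*18.738*0.12887 / ((4*pi)^2 * 1.5889e-10) = 7.459256e+16
R_max = 7.459256e+16^0.25 = 16526 m

16526 m


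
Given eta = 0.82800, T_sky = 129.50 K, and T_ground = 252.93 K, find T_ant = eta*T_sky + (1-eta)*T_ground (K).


T_ant = 0.82800 * 129.50 + (1 - 0.82800) * 252.93 = 150.7 K

150.7 K


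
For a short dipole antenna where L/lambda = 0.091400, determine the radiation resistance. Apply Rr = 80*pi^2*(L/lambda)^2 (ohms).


Rr = 80 * pi^2 * (0.091400)^2 = 80 * 9.869604 * 8.353960e-03 = 6.596 ohm

6.596 ohm


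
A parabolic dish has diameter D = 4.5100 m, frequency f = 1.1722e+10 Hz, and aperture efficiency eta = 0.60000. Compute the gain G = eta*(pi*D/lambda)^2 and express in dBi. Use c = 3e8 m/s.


lambda = c / f = 3.0000e+08 / 1.1722e+10 = 0.02559290 m
G_linear = 0.60000 * (pi * 4.5100 / 0.02559290)^2 = 183893.0
G_dBi = 10 * log10(183893.0) = 52.65 dBi

52.65 dBi


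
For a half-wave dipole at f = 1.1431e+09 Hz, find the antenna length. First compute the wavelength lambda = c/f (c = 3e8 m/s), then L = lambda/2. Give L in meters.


lambda = c / f = 3.0000e+08 / 1.1431e+09 = 0.2624442 m
L = lambda / 2 = 0.2624442 / 2 = 0.1312 m

0.1312 m


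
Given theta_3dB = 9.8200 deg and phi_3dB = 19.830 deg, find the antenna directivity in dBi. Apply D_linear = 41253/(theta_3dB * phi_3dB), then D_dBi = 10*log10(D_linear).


D_linear = 41253 / (9.8200 * 19.830) = 211.8465
D_dBi = 10 * log10(211.8465) = 23.26 dBi

23.26 dBi


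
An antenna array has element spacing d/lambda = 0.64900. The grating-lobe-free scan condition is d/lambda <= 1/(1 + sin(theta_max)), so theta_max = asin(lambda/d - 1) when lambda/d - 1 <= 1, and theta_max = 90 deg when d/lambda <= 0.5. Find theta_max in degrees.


lambda/d - 1 = 1/0.64900 - 1 = 0.5408320
theta_max = asin(0.5408320) = 32.74 deg

32.74 deg


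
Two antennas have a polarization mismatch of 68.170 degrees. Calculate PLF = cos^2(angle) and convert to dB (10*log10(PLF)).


PLF_linear = cos^2(68.170 deg) = 0.1382754
PLF_dB = 10 * log10(0.1382754) = -8.593 dB

-8.593 dB


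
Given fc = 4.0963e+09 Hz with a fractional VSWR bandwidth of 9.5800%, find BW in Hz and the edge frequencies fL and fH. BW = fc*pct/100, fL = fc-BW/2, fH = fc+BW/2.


BW = 4.0963e+09 * 9.5800/100 = 3.924255e+08 Hz
fL = 4.0963e+09 - 3.924255e+08/2 = 3.900e+09 Hz
fH = 4.0963e+09 + 3.924255e+08/2 = 4.293e+09 Hz

BW=3.924e+08 Hz, fL=3.900e+09 Hz, fH=4.293e+09 Hz


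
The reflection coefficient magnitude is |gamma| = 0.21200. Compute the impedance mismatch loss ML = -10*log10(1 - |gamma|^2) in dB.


ML = -10 * log10(1 - 0.21200^2) = -10 * log10(0.955056) = 0.1997 dB

0.1997 dB


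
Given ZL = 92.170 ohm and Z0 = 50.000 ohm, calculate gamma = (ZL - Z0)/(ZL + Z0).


gamma = (92.170 - 50.000) / (92.170 + 50.000) = 0.2966

0.2966


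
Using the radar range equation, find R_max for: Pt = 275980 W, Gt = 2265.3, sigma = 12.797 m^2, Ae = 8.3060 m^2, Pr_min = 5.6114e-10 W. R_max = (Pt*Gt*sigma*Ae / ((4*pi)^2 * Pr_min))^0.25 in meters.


R^4 = 275980*2265.3*12.797*8.3060 / ((4*pi)^2 * 5.6114e-10) = 7.499158e+17
R_max = 7.499158e+17^0.25 = 29427 m

29427 m


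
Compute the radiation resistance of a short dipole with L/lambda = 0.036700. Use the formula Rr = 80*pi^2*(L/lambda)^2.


Rr = 80 * pi^2 * (0.036700)^2 = 80 * 9.869604 * 1.346890e-03 = 1.063 ohm

1.063 ohm


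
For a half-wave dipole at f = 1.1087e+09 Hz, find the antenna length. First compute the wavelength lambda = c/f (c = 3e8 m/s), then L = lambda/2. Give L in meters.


lambda = c / f = 3.0000e+08 / 1.1087e+09 = 0.2705872 m
L = lambda / 2 = 0.2705872 / 2 = 0.1353 m

0.1353 m


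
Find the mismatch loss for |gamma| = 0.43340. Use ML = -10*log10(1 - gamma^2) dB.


ML = -10 * log10(1 - 0.43340^2) = -10 * log10(0.81216444) = 0.9036 dB

0.9036 dB


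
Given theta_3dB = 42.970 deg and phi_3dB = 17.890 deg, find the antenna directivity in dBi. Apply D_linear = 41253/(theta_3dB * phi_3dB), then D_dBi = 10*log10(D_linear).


D_linear = 41253 / (42.970 * 17.890) = 53.66360
D_dBi = 10 * log10(53.66360) = 17.30 dBi

17.30 dBi


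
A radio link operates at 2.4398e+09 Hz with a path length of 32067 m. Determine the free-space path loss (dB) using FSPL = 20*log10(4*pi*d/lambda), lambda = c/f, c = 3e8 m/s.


lambda = c / f = 3.0000e+08 / 2.4398e+09 = 0.1229609 m
FSPL = 20 * log10(4*pi*32067/0.1229609) = 130.3 dB

130.3 dB


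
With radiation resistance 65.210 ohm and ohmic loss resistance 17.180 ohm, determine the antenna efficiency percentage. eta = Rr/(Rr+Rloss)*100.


eta = 65.210 / (65.210 + 17.180) * 100 = 79.15%

79.15%


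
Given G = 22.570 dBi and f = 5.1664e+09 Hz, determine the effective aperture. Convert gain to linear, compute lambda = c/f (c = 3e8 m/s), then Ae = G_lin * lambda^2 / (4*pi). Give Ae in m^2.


lambda = c / f = 3.0000e+08 / 5.1664e+09 = 0.05806751 m
G_linear = 10^(22.570/10) = 180.7174
Ae = G_linear * lambda^2 / (4*pi) = 180.7174 * 0.05806751^2 / (4*pi) = 0.04849 m^2

0.04849 m^2


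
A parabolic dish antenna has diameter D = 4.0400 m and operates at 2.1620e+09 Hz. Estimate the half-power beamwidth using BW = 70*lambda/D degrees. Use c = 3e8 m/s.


lambda = c / f = 3.0000e+08 / 2.1620e+09 = 0.1387604 m
BW = 70 * 0.1387604 / 4.0400 = 2.404 deg

2.404 deg


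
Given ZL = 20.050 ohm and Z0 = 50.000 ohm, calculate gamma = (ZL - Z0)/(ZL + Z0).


gamma = (20.050 - 50.000) / (20.050 + 50.000) = -0.4276

-0.4276


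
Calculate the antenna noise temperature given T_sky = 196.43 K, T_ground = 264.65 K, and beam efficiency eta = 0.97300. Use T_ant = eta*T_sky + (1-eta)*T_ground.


T_ant = 0.97300 * 196.43 + (1 - 0.97300) * 264.65 = 198.3 K

198.3 K


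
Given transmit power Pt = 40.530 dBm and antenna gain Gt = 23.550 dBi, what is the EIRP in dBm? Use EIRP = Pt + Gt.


EIRP = Pt + Gt = 40.530 + 23.550 = 64.08 dBm

64.08 dBm


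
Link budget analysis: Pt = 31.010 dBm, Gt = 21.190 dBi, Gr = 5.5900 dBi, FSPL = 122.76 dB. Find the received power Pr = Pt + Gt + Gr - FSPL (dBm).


Pr = 31.010 + 21.190 + 5.5900 - 122.76 = -64.97 dBm

-64.97 dBm


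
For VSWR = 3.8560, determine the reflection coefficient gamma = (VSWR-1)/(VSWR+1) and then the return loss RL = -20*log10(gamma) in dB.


gamma = (3.8560 - 1) / (3.8560 + 1) = 0.5881384
RL = -20 * log10(0.5881384) = 4.610 dB

4.610 dB


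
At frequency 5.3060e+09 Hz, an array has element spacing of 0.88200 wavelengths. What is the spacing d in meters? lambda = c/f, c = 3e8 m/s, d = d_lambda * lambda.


lambda = c / f = 3.0000e+08 / 5.3060e+09 = 0.05653977 m
d = 0.88200 * 0.05653977 = 0.04987 m

0.04987 m


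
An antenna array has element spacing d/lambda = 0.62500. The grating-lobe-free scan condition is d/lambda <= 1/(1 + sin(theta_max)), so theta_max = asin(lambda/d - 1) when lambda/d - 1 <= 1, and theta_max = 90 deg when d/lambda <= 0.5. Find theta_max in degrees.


lambda/d - 1 = 1/0.62500 - 1 = 0.6000000
theta_max = asin(0.6000000) = 36.87 deg

36.87 deg


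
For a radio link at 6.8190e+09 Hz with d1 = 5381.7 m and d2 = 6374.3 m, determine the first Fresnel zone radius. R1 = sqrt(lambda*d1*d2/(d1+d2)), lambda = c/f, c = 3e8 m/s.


lambda = c / f = 3.0000e+08 / 6.8190e+09 = 0.04399472 m
R1 = sqrt(0.04399472 * 5381.7 * 6374.3 / (5381.7 + 6374.3)) = 11.33 m

11.33 m


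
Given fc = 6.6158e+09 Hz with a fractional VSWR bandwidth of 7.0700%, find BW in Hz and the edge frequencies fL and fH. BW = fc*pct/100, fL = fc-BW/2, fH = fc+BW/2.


BW = 6.6158e+09 * 7.0700/100 = 4.677371e+08 Hz
fL = 6.6158e+09 - 4.677371e+08/2 = 6.382e+09 Hz
fH = 6.6158e+09 + 4.677371e+08/2 = 6.850e+09 Hz

BW=4.677e+08 Hz, fL=6.382e+09 Hz, fH=6.850e+09 Hz


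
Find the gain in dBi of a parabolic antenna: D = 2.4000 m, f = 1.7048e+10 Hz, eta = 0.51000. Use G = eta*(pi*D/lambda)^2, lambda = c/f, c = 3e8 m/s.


lambda = c / f = 3.0000e+08 / 1.7048e+10 = 0.01759737 m
G_linear = 0.51000 * (pi * 2.4000 / 0.01759737)^2 = 93626.09
G_dBi = 10 * log10(93626.09) = 49.71 dBi

49.71 dBi


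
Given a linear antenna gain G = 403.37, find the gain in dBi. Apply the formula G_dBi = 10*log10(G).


G_dBi = 10 * log10(403.37) = 26.06 dBi

26.06 dBi


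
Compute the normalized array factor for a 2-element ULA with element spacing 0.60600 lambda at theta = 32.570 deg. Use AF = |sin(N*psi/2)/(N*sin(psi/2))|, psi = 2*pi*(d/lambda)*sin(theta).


psi = 2*pi*0.60600*sin(32.570 deg) = 2.049749 rad
AF = |sin(2*2.049749/2) / (2*sin(2.049749/2))| = 0.5192

0.5192


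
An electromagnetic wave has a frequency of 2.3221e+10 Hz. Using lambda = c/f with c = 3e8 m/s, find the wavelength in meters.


lambda = c / f = 3.0000e+08 / 2.3221e+10 = 0.01292 m

0.01292 m


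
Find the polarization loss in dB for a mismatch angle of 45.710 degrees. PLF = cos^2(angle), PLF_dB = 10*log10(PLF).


PLF_linear = cos^2(45.710 deg) = 0.4876094
PLF_dB = 10 * log10(0.4876094) = -3.119 dB

-3.119 dB


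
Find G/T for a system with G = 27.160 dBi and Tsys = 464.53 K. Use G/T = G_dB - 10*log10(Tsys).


G/T = 27.160 - 10*log10(464.53) = 27.160 - 26.67014 = 0.4899 dB/K

0.4899 dB/K


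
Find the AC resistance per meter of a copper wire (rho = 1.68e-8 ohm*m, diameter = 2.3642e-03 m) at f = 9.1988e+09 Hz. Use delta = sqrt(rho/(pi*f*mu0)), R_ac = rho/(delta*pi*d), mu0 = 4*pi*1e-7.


delta = sqrt(1.68e-8 / (pi * 9.1988e+09 * 4*pi*1e-7)) = 6.801570e-07 m
R_ac = 1.68e-8 / (6.801570e-07 * pi * 2.3642e-03) = 3.326 ohm/m

3.326 ohm/m


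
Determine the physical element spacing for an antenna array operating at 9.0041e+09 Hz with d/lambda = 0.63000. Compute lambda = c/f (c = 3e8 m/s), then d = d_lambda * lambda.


lambda = c / f = 3.0000e+08 / 9.0041e+09 = 0.03331816 m
d = 0.63000 * 0.03331816 = 0.02099 m

0.02099 m


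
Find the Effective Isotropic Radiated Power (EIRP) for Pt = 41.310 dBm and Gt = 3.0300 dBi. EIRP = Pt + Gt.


EIRP = Pt + Gt = 41.310 + 3.0300 = 44.34 dBm

44.34 dBm


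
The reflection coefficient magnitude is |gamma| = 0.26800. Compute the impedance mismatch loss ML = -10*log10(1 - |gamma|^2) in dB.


ML = -10 * log10(1 - 0.26800^2) = -10 * log10(0.928176) = 0.3237 dB

0.3237 dB


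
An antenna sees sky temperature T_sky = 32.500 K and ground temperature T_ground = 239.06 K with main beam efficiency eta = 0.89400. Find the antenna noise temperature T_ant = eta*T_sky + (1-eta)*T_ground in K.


T_ant = 0.89400 * 32.500 + (1 - 0.89400) * 239.06 = 54.40 K

54.40 K


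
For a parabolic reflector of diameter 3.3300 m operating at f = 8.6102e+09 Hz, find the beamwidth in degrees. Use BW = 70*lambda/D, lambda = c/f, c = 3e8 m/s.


lambda = c / f = 3.0000e+08 / 8.6102e+09 = 0.03484240 m
BW = 70 * 0.03484240 / 3.3300 = 0.7324 deg

0.7324 deg


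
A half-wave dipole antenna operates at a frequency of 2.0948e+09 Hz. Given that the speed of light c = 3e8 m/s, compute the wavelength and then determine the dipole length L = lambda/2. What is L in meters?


lambda = c / f = 3.0000e+08 / 2.0948e+09 = 0.1432118 m
L = lambda / 2 = 0.1432118 / 2 = 0.07161 m

0.07161 m


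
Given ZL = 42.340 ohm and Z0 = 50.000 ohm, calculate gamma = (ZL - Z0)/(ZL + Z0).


gamma = (42.340 - 50.000) / (42.340 + 50.000) = -0.08295

-0.08295


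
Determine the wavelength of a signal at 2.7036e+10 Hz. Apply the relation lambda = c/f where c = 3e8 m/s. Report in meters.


lambda = c / f = 3.0000e+08 / 2.7036e+10 = 0.01110 m

0.01110 m


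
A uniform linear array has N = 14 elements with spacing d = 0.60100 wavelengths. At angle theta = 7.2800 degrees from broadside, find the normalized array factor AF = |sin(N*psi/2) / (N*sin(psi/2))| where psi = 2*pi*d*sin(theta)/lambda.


psi = 2*pi*0.60100*sin(7.2800 deg) = 0.4785132 rad
AF = |sin(14*0.4785132/2) / (14*sin(0.4785132/2))| = 0.06224

0.06224


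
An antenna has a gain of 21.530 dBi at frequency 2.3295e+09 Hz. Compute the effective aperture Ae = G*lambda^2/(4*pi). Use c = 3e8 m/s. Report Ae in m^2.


lambda = c / f = 3.0000e+08 / 2.3295e+09 = 0.1287830 m
G_linear = 10^(21.530/10) = 142.2329
Ae = G_linear * lambda^2 / (4*pi) = 142.2329 * 0.1287830^2 / (4*pi) = 0.1877 m^2

0.1877 m^2
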